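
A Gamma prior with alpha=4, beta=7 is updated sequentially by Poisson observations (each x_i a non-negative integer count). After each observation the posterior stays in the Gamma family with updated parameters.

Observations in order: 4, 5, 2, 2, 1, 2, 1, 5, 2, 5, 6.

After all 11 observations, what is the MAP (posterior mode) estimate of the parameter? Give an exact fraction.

obs 1: x=4 → posterior Gamma(8, 8)
obs 2: x=5 → posterior Gamma(13, 9)
obs 3: x=2 → posterior Gamma(15, 10)
obs 4: x=2 → posterior Gamma(17, 11)
obs 5: x=1 → posterior Gamma(18, 12)
obs 6: x=2 → posterior Gamma(20, 13)
obs 7: x=1 → posterior Gamma(21, 14)
obs 8: x=5 → posterior Gamma(26, 15)
obs 9: x=2 → posterior Gamma(28, 16)
obs 10: x=5 → posterior Gamma(33, 17)
obs 11: x=6 → posterior Gamma(39, 18)

19/9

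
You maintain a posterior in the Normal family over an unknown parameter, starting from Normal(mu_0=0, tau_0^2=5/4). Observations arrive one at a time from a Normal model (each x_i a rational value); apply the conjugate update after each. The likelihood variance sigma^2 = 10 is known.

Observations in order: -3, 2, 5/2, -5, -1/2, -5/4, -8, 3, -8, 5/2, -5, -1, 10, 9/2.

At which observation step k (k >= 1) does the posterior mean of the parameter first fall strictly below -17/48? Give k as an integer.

k = 6

obs 1: x=-3 → posterior Normal(-1/3, 10/9)
obs 2: x=2 → posterior Normal(-1/10, 1)
obs 3: x=5/2 → posterior Normal(3/22, 10/11)
obs 4: x=-5 → posterior Normal(-7/24, 5/6)
obs 5: x=-1/2 → posterior Normal(-4/13, 10/13)
obs 6: x=-5/4 → posterior Normal(-3/8, 5/7)
obs 7: x=-8 → posterior Normal(-53/60, 2/3)
obs 8: x=3 → posterior Normal(-41/64, 5/8)
obs 9: x=-8 → posterior Normal(-73/68, 10/17)
obs 10: x=5/2 → posterior Normal(-7/8, 5/9)
obs 11: x=-5 → posterior Normal(-83/76, 10/19)
obs 12: x=-1 → posterior Normal(-87/80, 1/2)
obs 13: x=10 → posterior Normal(-47/84, 10/21)
obs 14: x=9/2 → posterior Normal(-29/88, 5/11)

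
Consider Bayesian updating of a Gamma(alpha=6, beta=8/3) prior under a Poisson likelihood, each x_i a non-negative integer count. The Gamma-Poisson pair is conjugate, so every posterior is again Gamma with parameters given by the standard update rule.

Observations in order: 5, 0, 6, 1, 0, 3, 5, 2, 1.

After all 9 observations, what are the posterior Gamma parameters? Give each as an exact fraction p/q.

alpha=29, beta=35/3

obs 1: x=5 → posterior Gamma(11, 11/3)
obs 2: x=0 → posterior Gamma(11, 14/3)
obs 3: x=6 → posterior Gamma(17, 17/3)
obs 4: x=1 → posterior Gamma(18, 20/3)
obs 5: x=0 → posterior Gamma(18, 23/3)
obs 6: x=3 → posterior Gamma(21, 26/3)
obs 7: x=5 → posterior Gamma(26, 29/3)
obs 8: x=2 → posterior Gamma(28, 32/3)
obs 9: x=1 → posterior Gamma(29, 35/3)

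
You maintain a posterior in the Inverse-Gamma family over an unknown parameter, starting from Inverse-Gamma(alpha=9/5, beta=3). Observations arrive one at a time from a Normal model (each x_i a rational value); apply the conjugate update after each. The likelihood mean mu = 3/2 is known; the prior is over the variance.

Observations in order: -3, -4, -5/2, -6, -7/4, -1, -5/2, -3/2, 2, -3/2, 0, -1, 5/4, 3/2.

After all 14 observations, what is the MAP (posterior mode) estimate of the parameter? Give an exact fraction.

obs 1: x=-3 → posterior Inverse-Gamma(23/10, 105/8)
obs 2: x=-4 → posterior Inverse-Gamma(14/5, 113/4)
obs 3: x=-5/2 → posterior Inverse-Gamma(33/10, 145/4)
obs 4: x=-6 → posterior Inverse-Gamma(19/5, 515/8)
obs 5: x=-7/4 → posterior Inverse-Gamma(43/10, 2229/32)
obs 6: x=-1 → posterior Inverse-Gamma(24/5, 2329/32)
obs 7: x=-5/2 → posterior Inverse-Gamma(53/10, 2585/32)
obs 8: x=-3/2 → posterior Inverse-Gamma(29/5, 2729/32)
obs 9: x=2 → posterior Inverse-Gamma(63/10, 2733/32)
obs 10: x=-3/2 → posterior Inverse-Gamma(34/5, 2877/32)
obs 11: x=0 → posterior Inverse-Gamma(73/10, 2913/32)
obs 12: x=-1 → posterior Inverse-Gamma(39/5, 3013/32)
obs 13: x=5/4 → posterior Inverse-Gamma(83/10, 1507/16)
obs 14: x=3/2 → posterior Inverse-Gamma(44/5, 1507/16)

7535/784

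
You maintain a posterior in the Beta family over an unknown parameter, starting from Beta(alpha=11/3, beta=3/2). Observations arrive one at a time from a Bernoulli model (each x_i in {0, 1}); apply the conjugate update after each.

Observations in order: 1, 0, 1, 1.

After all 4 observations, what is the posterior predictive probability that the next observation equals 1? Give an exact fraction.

obs 1: x=1 → posterior Beta(14/3, 3/2)
obs 2: x=0 → posterior Beta(14/3, 5/2)
obs 3: x=1 → posterior Beta(17/3, 5/2)
obs 4: x=1 → posterior Beta(20/3, 5/2)

8/11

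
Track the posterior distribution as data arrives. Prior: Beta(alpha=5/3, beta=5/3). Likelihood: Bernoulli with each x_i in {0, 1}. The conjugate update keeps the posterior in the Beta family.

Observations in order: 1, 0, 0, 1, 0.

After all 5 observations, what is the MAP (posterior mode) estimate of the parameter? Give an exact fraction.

8/19

obs 1: x=1 → posterior Beta(8/3, 5/3)
obs 2: x=0 → posterior Beta(8/3, 8/3)
obs 3: x=0 → posterior Beta(8/3, 11/3)
obs 4: x=1 → posterior Beta(11/3, 11/3)
obs 5: x=0 → posterior Beta(11/3, 14/3)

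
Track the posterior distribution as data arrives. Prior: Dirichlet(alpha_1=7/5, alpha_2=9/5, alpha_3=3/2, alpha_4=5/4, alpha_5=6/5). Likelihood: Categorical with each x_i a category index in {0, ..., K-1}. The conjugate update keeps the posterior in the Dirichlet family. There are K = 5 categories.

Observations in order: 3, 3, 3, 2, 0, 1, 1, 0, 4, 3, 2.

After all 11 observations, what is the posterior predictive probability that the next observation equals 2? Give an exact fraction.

obs 1: x=3 → posterior Dirichlet(7/5, 9/5, 3/2, 9/4, 6/5)
obs 2: x=3 → posterior Dirichlet(7/5, 9/5, 3/2, 13/4, 6/5)
obs 3: x=3 → posterior Dirichlet(7/5, 9/5, 3/2, 17/4, 6/5)
obs 4: x=2 → posterior Dirichlet(7/5, 9/5, 5/2, 17/4, 6/5)
obs 5: x=0 → posterior Dirichlet(12/5, 9/5, 5/2, 17/4, 6/5)
obs 6: x=1 → posterior Dirichlet(12/5, 14/5, 5/2, 17/4, 6/5)
obs 7: x=1 → posterior Dirichlet(12/5, 19/5, 5/2, 17/4, 6/5)
obs 8: x=0 → posterior Dirichlet(17/5, 19/5, 5/2, 17/4, 6/5)
obs 9: x=4 → posterior Dirichlet(17/5, 19/5, 5/2, 17/4, 11/5)
obs 10: x=3 → posterior Dirichlet(17/5, 19/5, 5/2, 21/4, 11/5)
obs 11: x=2 → posterior Dirichlet(17/5, 19/5, 7/2, 21/4, 11/5)

70/363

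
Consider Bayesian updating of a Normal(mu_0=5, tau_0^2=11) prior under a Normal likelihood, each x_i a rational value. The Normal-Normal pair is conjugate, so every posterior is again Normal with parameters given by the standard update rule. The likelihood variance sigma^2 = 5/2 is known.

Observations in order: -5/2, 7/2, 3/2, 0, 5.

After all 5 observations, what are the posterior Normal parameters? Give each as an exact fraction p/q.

mu_0=38/23, tau_0^2=11/23

obs 1: x=-5/2 → posterior Normal(-10/9, 55/27)
obs 2: x=7/2 → posterior Normal(47/49, 55/49)
obs 3: x=3/2 → posterior Normal(80/71, 55/71)
obs 4: x=0 → posterior Normal(80/93, 55/93)
obs 5: x=5 → posterior Normal(38/23, 11/23)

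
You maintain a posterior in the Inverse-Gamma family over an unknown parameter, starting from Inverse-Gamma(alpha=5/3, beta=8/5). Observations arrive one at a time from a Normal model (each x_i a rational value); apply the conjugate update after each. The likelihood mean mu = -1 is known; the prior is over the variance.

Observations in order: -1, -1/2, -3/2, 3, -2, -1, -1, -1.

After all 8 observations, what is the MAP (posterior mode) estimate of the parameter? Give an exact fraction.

621/400

obs 1: x=-1 → posterior Inverse-Gamma(13/6, 8/5)
obs 2: x=-1/2 → posterior Inverse-Gamma(8/3, 69/40)
obs 3: x=-3/2 → posterior Inverse-Gamma(19/6, 37/20)
obs 4: x=3 → posterior Inverse-Gamma(11/3, 197/20)
obs 5: x=-2 → posterior Inverse-Gamma(25/6, 207/20)
obs 6: x=-1 → posterior Inverse-Gamma(14/3, 207/20)
obs 7: x=-1 → posterior Inverse-Gamma(31/6, 207/20)
obs 8: x=-1 → posterior Inverse-Gamma(17/3, 207/20)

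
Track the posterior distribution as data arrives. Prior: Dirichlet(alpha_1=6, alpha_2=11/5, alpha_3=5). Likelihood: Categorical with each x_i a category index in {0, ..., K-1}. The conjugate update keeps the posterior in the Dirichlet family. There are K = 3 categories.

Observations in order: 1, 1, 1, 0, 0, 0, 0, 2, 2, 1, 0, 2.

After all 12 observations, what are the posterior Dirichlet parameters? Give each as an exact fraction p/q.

alpha_1=11, alpha_2=31/5, alpha_3=8

obs 1: x=1 → posterior Dirichlet(6, 16/5, 5)
obs 2: x=1 → posterior Dirichlet(6, 21/5, 5)
obs 3: x=1 → posterior Dirichlet(6, 26/5, 5)
obs 4: x=0 → posterior Dirichlet(7, 26/5, 5)
obs 5: x=0 → posterior Dirichlet(8, 26/5, 5)
obs 6: x=0 → posterior Dirichlet(9, 26/5, 5)
obs 7: x=0 → posterior Dirichlet(10, 26/5, 5)
obs 8: x=2 → posterior Dirichlet(10, 26/5, 6)
obs 9: x=2 → posterior Dirichlet(10, 26/5, 7)
obs 10: x=1 → posterior Dirichlet(10, 31/5, 7)
obs 11: x=0 → posterior Dirichlet(11, 31/5, 7)
obs 12: x=2 → posterior Dirichlet(11, 31/5, 8)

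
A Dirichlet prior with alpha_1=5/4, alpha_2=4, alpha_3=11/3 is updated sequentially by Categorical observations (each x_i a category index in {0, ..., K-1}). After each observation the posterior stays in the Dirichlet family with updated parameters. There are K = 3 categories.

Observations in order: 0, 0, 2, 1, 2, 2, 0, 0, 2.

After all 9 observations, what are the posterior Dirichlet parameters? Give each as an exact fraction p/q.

alpha_1=21/4, alpha_2=5, alpha_3=23/3

obs 1: x=0 → posterior Dirichlet(9/4, 4, 11/3)
obs 2: x=0 → posterior Dirichlet(13/4, 4, 11/3)
obs 3: x=2 → posterior Dirichlet(13/4, 4, 14/3)
obs 4: x=1 → posterior Dirichlet(13/4, 5, 14/3)
obs 5: x=2 → posterior Dirichlet(13/4, 5, 17/3)
obs 6: x=2 → posterior Dirichlet(13/4, 5, 20/3)
obs 7: x=0 → posterior Dirichlet(17/4, 5, 20/3)
obs 8: x=0 → posterior Dirichlet(21/4, 5, 20/3)
obs 9: x=2 → posterior Dirichlet(21/4, 5, 23/3)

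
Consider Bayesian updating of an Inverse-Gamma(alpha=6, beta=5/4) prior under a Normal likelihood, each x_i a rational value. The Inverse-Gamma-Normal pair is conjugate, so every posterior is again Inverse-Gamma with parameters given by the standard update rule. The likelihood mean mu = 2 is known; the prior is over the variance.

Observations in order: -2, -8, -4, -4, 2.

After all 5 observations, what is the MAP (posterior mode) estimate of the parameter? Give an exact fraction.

obs 1: x=-2 → posterior Inverse-Gamma(13/2, 37/4)
obs 2: x=-8 → posterior Inverse-Gamma(7, 237/4)
obs 3: x=-4 → posterior Inverse-Gamma(15/2, 309/4)
obs 4: x=-4 → posterior Inverse-Gamma(8, 381/4)
obs 5: x=2 → posterior Inverse-Gamma(17/2, 381/4)

381/38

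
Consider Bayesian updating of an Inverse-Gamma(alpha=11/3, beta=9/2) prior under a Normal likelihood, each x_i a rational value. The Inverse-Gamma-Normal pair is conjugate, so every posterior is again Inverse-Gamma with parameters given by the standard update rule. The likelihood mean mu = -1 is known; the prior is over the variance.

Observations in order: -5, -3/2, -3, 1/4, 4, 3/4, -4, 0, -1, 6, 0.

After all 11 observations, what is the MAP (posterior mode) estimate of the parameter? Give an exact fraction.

obs 1: x=-5 → posterior Inverse-Gamma(25/6, 25/2)
obs 2: x=-3/2 → posterior Inverse-Gamma(14/3, 101/8)
obs 3: x=-3 → posterior Inverse-Gamma(31/6, 117/8)
obs 4: x=1/4 → posterior Inverse-Gamma(17/3, 493/32)
obs 5: x=4 → posterior Inverse-Gamma(37/6, 893/32)
obs 6: x=3/4 → posterior Inverse-Gamma(20/3, 471/16)
obs 7: x=-4 → posterior Inverse-Gamma(43/6, 543/16)
obs 8: x=0 → posterior Inverse-Gamma(23/3, 551/16)
obs 9: x=-1 → posterior Inverse-Gamma(49/6, 551/16)
obs 10: x=6 → posterior Inverse-Gamma(26/3, 943/16)
obs 11: x=0 → posterior Inverse-Gamma(55/6, 951/16)

2853/488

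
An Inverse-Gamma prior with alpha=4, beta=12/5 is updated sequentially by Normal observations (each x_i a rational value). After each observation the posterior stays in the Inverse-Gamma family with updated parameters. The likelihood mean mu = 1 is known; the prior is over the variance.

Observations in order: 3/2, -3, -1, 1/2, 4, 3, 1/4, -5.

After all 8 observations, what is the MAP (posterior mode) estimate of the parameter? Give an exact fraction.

obs 1: x=3/2 → posterior Inverse-Gamma(9/2, 101/40)
obs 2: x=-3 → posterior Inverse-Gamma(5, 421/40)
obs 3: x=-1 → posterior Inverse-Gamma(11/2, 501/40)
obs 4: x=1/2 → posterior Inverse-Gamma(6, 253/20)
obs 5: x=4 → posterior Inverse-Gamma(13/2, 343/20)
obs 6: x=3 → posterior Inverse-Gamma(7, 383/20)
obs 7: x=1/4 → posterior Inverse-Gamma(15/2, 3109/160)
obs 8: x=-5 → posterior Inverse-Gamma(8, 5989/160)

5989/1440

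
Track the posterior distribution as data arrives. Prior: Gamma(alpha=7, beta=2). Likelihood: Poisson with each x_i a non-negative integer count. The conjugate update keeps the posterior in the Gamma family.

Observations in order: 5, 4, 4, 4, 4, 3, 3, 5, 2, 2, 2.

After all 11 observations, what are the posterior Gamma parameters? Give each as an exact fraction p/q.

obs 1: x=5 → posterior Gamma(12, 3)
obs 2: x=4 → posterior Gamma(16, 4)
obs 3: x=4 → posterior Gamma(20, 5)
obs 4: x=4 → posterior Gamma(24, 6)
obs 5: x=4 → posterior Gamma(28, 7)
obs 6: x=3 → posterior Gamma(31, 8)
obs 7: x=3 → posterior Gamma(34, 9)
obs 8: x=5 → posterior Gamma(39, 10)
obs 9: x=2 → posterior Gamma(41, 11)
obs 10: x=2 → posterior Gamma(43, 12)
obs 11: x=2 → posterior Gamma(45, 13)

alpha=45, beta=13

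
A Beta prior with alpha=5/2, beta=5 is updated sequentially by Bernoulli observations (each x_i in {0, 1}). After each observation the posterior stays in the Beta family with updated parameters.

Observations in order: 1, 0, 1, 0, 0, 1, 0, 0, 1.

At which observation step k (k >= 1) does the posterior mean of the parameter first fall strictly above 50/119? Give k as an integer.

k = 3

obs 1: x=1 → posterior Beta(7/2, 5)
obs 2: x=0 → posterior Beta(7/2, 6)
obs 3: x=1 → posterior Beta(9/2, 6)
obs 4: x=0 → posterior Beta(9/2, 7)
obs 5: x=0 → posterior Beta(9/2, 8)
obs 6: x=1 → posterior Beta(11/2, 8)
obs 7: x=0 → posterior Beta(11/2, 9)
obs 8: x=0 → posterior Beta(11/2, 10)
obs 9: x=1 → posterior Beta(13/2, 10)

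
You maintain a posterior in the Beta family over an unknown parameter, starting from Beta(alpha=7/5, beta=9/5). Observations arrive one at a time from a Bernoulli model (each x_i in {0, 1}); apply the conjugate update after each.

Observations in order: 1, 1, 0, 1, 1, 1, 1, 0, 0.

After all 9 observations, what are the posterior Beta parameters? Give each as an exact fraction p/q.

alpha=37/5, beta=24/5

obs 1: x=1 → posterior Beta(12/5, 9/5)
obs 2: x=1 → posterior Beta(17/5, 9/5)
obs 3: x=0 → posterior Beta(17/5, 14/5)
obs 4: x=1 → posterior Beta(22/5, 14/5)
obs 5: x=1 → posterior Beta(27/5, 14/5)
obs 6: x=1 → posterior Beta(32/5, 14/5)
obs 7: x=1 → posterior Beta(37/5, 14/5)
obs 8: x=0 → posterior Beta(37/5, 19/5)
obs 9: x=0 → posterior Beta(37/5, 24/5)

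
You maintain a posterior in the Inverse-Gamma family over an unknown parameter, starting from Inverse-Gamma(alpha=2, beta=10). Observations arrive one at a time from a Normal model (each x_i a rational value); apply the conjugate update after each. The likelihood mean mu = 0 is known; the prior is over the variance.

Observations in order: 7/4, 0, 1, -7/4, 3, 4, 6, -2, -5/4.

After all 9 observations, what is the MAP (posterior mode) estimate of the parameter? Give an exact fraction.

1499/240

obs 1: x=7/4 → posterior Inverse-Gamma(5/2, 369/32)
obs 2: x=0 → posterior Inverse-Gamma(3, 369/32)
obs 3: x=1 → posterior Inverse-Gamma(7/2, 385/32)
obs 4: x=-7/4 → posterior Inverse-Gamma(4, 217/16)
obs 5: x=3 → posterior Inverse-Gamma(9/2, 289/16)
obs 6: x=4 → posterior Inverse-Gamma(5, 417/16)
obs 7: x=6 → posterior Inverse-Gamma(11/2, 705/16)
obs 8: x=-2 → posterior Inverse-Gamma(6, 737/16)
obs 9: x=-5/4 → posterior Inverse-Gamma(13/2, 1499/32)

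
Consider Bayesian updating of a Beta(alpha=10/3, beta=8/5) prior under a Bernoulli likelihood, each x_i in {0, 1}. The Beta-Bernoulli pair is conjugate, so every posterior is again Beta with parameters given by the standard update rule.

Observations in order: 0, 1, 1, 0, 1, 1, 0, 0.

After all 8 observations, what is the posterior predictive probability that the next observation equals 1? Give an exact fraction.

obs 1: x=0 → posterior Beta(10/3, 13/5)
obs 2: x=1 → posterior Beta(13/3, 13/5)
obs 3: x=1 → posterior Beta(16/3, 13/5)
obs 4: x=0 → posterior Beta(16/3, 18/5)
obs 5: x=1 → posterior Beta(19/3, 18/5)
obs 6: x=1 → posterior Beta(22/3, 18/5)
obs 7: x=0 → posterior Beta(22/3, 23/5)
obs 8: x=0 → posterior Beta(22/3, 28/5)

55/97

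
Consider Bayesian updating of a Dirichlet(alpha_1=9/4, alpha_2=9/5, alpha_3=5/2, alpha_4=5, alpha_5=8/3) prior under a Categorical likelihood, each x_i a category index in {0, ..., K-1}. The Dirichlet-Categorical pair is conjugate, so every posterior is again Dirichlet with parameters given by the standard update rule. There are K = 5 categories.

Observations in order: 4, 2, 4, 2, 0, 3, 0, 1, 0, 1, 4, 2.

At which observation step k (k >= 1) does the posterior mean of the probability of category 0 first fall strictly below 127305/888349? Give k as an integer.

obs 1: x=4 → posterior Dirichlet(9/4, 9/5, 5/2, 5, 11/3)
obs 2: x=2 → posterior Dirichlet(9/4, 9/5, 7/2, 5, 11/3)
obs 3: x=4 → posterior Dirichlet(9/4, 9/5, 7/2, 5, 14/3)
obs 4: x=2 → posterior Dirichlet(9/4, 9/5, 9/2, 5, 14/3)
obs 5: x=0 → posterior Dirichlet(13/4, 9/5, 9/2, 5, 14/3)
obs 6: x=3 → posterior Dirichlet(13/4, 9/5, 9/2, 6, 14/3)
obs 7: x=0 → posterior Dirichlet(17/4, 9/5, 9/2, 6, 14/3)
obs 8: x=1 → posterior Dirichlet(17/4, 14/5, 9/2, 6, 14/3)
obs 9: x=0 → posterior Dirichlet(21/4, 14/5, 9/2, 6, 14/3)
obs 10: x=1 → posterior Dirichlet(21/4, 19/5, 9/2, 6, 14/3)
obs 11: x=4 → posterior Dirichlet(21/4, 19/5, 9/2, 6, 17/3)
obs 12: x=2 → posterior Dirichlet(21/4, 19/5, 11/2, 6, 17/3)

k = 2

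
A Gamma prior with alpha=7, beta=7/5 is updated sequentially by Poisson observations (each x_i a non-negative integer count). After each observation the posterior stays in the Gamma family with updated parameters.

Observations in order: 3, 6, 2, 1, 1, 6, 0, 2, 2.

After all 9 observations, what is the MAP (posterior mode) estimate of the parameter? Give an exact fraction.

145/52

obs 1: x=3 → posterior Gamma(10, 12/5)
obs 2: x=6 → posterior Gamma(16, 17/5)
obs 3: x=2 → posterior Gamma(18, 22/5)
obs 4: x=1 → posterior Gamma(19, 27/5)
obs 5: x=1 → posterior Gamma(20, 32/5)
obs 6: x=6 → posterior Gamma(26, 37/5)
obs 7: x=0 → posterior Gamma(26, 42/5)
obs 8: x=2 → posterior Gamma(28, 47/5)
obs 9: x=2 → posterior Gamma(30, 52/5)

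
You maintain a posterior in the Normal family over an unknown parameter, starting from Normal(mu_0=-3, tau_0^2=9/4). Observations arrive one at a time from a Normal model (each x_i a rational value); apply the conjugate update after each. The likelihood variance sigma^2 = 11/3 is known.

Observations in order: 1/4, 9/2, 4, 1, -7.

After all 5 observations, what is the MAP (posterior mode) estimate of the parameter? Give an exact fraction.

obs 1: x=1/4 → posterior Normal(-501/284, 99/71)
obs 2: x=9/2 → posterior Normal(-15/392, 99/98)
obs 3: x=4 → posterior Normal(417/500, 99/125)
obs 4: x=1 → posterior Normal(525/608, 99/152)
obs 5: x=-7 → posterior Normal(-231/716, 99/179)

-231/716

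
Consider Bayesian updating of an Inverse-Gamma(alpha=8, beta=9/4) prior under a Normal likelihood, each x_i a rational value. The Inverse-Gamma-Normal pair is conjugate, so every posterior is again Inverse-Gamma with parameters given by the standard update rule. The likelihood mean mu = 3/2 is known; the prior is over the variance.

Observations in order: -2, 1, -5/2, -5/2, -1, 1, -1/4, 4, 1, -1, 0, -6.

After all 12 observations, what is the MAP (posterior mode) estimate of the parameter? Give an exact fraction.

2077/480

obs 1: x=-2 → posterior Inverse-Gamma(17/2, 67/8)
obs 2: x=1 → posterior Inverse-Gamma(9, 17/2)
obs 3: x=-5/2 → posterior Inverse-Gamma(19/2, 33/2)
obs 4: x=-5/2 → posterior Inverse-Gamma(10, 49/2)
obs 5: x=-1 → posterior Inverse-Gamma(21/2, 221/8)
obs 6: x=1 → posterior Inverse-Gamma(11, 111/4)
obs 7: x=-1/4 → posterior Inverse-Gamma(23/2, 937/32)
obs 8: x=4 → posterior Inverse-Gamma(12, 1037/32)
obs 9: x=1 → posterior Inverse-Gamma(25/2, 1041/32)
obs 10: x=-1 → posterior Inverse-Gamma(13, 1141/32)
obs 11: x=0 → posterior Inverse-Gamma(27/2, 1177/32)
obs 12: x=-6 → posterior Inverse-Gamma(14, 2077/32)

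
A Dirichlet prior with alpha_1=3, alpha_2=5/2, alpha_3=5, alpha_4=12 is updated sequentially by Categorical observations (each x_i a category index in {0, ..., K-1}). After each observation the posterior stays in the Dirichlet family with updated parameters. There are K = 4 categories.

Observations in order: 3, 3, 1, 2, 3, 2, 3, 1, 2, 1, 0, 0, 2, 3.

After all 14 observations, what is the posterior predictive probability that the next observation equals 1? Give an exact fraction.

11/73

obs 1: x=3 → posterior Dirichlet(3, 5/2, 5, 13)
obs 2: x=3 → posterior Dirichlet(3, 5/2, 5, 14)
obs 3: x=1 → posterior Dirichlet(3, 7/2, 5, 14)
obs 4: x=2 → posterior Dirichlet(3, 7/2, 6, 14)
obs 5: x=3 → posterior Dirichlet(3, 7/2, 6, 15)
obs 6: x=2 → posterior Dirichlet(3, 7/2, 7, 15)
obs 7: x=3 → posterior Dirichlet(3, 7/2, 7, 16)
obs 8: x=1 → posterior Dirichlet(3, 9/2, 7, 16)
obs 9: x=2 → posterior Dirichlet(3, 9/2, 8, 16)
obs 10: x=1 → posterior Dirichlet(3, 11/2, 8, 16)
obs 11: x=0 → posterior Dirichlet(4, 11/2, 8, 16)
obs 12: x=0 → posterior Dirichlet(5, 11/2, 8, 16)
obs 13: x=2 → posterior Dirichlet(5, 11/2, 9, 16)
obs 14: x=3 → posterior Dirichlet(5, 11/2, 9, 17)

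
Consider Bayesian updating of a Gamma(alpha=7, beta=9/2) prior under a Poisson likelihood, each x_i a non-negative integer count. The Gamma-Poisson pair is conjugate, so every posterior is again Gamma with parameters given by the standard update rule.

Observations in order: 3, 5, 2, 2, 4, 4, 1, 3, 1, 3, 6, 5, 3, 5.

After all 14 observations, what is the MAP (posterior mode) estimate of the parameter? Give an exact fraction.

106/37

obs 1: x=3 → posterior Gamma(10, 11/2)
obs 2: x=5 → posterior Gamma(15, 13/2)
obs 3: x=2 → posterior Gamma(17, 15/2)
obs 4: x=2 → posterior Gamma(19, 17/2)
obs 5: x=4 → posterior Gamma(23, 19/2)
obs 6: x=4 → posterior Gamma(27, 21/2)
obs 7: x=1 → posterior Gamma(28, 23/2)
obs 8: x=3 → posterior Gamma(31, 25/2)
obs 9: x=1 → posterior Gamma(32, 27/2)
obs 10: x=3 → posterior Gamma(35, 29/2)
obs 11: x=6 → posterior Gamma(41, 31/2)
obs 12: x=5 → posterior Gamma(46, 33/2)
obs 13: x=3 → posterior Gamma(49, 35/2)
obs 14: x=5 → posterior Gamma(54, 37/2)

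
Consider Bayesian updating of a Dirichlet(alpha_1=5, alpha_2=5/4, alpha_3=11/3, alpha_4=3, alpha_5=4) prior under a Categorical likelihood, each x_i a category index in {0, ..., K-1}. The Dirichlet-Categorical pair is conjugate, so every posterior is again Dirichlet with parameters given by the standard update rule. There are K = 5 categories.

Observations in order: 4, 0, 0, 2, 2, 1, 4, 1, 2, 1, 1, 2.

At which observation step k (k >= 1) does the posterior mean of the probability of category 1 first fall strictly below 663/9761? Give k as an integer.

k = 2

obs 1: x=4 → posterior Dirichlet(5, 5/4, 11/3, 3, 5)
obs 2: x=0 → posterior Dirichlet(6, 5/4, 11/3, 3, 5)
obs 3: x=0 → posterior Dirichlet(7, 5/4, 11/3, 3, 5)
obs 4: x=2 → posterior Dirichlet(7, 5/4, 14/3, 3, 5)
obs 5: x=2 → posterior Dirichlet(7, 5/4, 17/3, 3, 5)
obs 6: x=1 → posterior Dirichlet(7, 9/4, 17/3, 3, 5)
obs 7: x=4 → posterior Dirichlet(7, 9/4, 17/3, 3, 6)
obs 8: x=1 → posterior Dirichlet(7, 13/4, 17/3, 3, 6)
obs 9: x=2 → posterior Dirichlet(7, 13/4, 20/3, 3, 6)
obs 10: x=1 → posterior Dirichlet(7, 17/4, 20/3, 3, 6)
obs 11: x=1 → posterior Dirichlet(7, 21/4, 20/3, 3, 6)
obs 12: x=2 → posterior Dirichlet(7, 21/4, 23/3, 3, 6)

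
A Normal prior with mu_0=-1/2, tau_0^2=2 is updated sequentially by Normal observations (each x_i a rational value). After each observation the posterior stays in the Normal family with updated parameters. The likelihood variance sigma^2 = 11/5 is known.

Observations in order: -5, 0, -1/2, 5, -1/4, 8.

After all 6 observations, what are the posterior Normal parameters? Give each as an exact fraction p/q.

mu_0=67/71, tau_0^2=22/71

obs 1: x=-5 → posterior Normal(-37/14, 22/21)
obs 2: x=0 → posterior Normal(-111/62, 22/31)
obs 3: x=-1/2 → posterior Normal(-121/82, 22/41)
obs 4: x=5 → posterior Normal(-7/34, 22/51)
obs 5: x=-1/4 → posterior Normal(-13/61, 22/61)
obs 6: x=8 → posterior Normal(67/71, 22/71)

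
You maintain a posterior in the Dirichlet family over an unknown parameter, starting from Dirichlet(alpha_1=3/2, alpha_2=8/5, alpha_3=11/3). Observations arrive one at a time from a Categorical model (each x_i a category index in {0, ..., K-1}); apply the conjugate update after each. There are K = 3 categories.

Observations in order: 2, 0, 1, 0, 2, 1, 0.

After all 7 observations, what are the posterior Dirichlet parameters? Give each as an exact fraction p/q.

alpha_1=9/2, alpha_2=18/5, alpha_3=17/3

obs 1: x=2 → posterior Dirichlet(3/2, 8/5, 14/3)
obs 2: x=0 → posterior Dirichlet(5/2, 8/5, 14/3)
obs 3: x=1 → posterior Dirichlet(5/2, 13/5, 14/3)
obs 4: x=0 → posterior Dirichlet(7/2, 13/5, 14/3)
obs 5: x=2 → posterior Dirichlet(7/2, 13/5, 17/3)
obs 6: x=1 → posterior Dirichlet(7/2, 18/5, 17/3)
obs 7: x=0 → posterior Dirichlet(9/2, 18/5, 17/3)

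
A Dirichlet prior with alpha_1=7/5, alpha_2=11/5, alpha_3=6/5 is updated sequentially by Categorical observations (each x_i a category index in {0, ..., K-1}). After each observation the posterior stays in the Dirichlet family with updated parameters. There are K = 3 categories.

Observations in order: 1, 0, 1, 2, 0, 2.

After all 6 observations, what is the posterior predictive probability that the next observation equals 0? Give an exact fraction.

17/54

obs 1: x=1 → posterior Dirichlet(7/5, 16/5, 6/5)
obs 2: x=0 → posterior Dirichlet(12/5, 16/5, 6/5)
obs 3: x=1 → posterior Dirichlet(12/5, 21/5, 6/5)
obs 4: x=2 → posterior Dirichlet(12/5, 21/5, 11/5)
obs 5: x=0 → posterior Dirichlet(17/5, 21/5, 11/5)
obs 6: x=2 → posterior Dirichlet(17/5, 21/5, 16/5)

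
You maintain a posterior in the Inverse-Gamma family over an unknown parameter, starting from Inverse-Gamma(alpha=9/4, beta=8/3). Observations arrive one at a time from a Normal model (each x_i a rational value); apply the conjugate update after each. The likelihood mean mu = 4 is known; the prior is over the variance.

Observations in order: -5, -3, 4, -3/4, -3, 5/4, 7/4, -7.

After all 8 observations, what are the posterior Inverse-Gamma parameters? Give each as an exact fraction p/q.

alpha=25/4, beta=16345/96

obs 1: x=-5 → posterior Inverse-Gamma(11/4, 259/6)
obs 2: x=-3 → posterior Inverse-Gamma(13/4, 203/3)
obs 3: x=4 → posterior Inverse-Gamma(15/4, 203/3)
obs 4: x=-3/4 → posterior Inverse-Gamma(17/4, 7579/96)
obs 5: x=-3 → posterior Inverse-Gamma(19/4, 9931/96)
obs 6: x=5/4 → posterior Inverse-Gamma(21/4, 5147/48)
obs 7: x=7/4 → posterior Inverse-Gamma(23/4, 10537/96)
obs 8: x=-7 → posterior Inverse-Gamma(25/4, 16345/96)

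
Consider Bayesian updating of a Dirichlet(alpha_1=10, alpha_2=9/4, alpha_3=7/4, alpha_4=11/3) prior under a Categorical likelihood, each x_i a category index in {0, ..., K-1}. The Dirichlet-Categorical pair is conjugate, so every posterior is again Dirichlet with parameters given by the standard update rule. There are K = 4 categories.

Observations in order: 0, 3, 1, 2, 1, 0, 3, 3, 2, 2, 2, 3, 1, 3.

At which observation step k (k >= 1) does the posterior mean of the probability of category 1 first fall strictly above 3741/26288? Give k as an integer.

k = 3

obs 1: x=0 → posterior Dirichlet(11, 9/4, 7/4, 11/3)
obs 2: x=3 → posterior Dirichlet(11, 9/4, 7/4, 14/3)
obs 3: x=1 → posterior Dirichlet(11, 13/4, 7/4, 14/3)
obs 4: x=2 → posterior Dirichlet(11, 13/4, 11/4, 14/3)
obs 5: x=1 → posterior Dirichlet(11, 17/4, 11/4, 14/3)
obs 6: x=0 → posterior Dirichlet(12, 17/4, 11/4, 14/3)
obs 7: x=3 → posterior Dirichlet(12, 17/4, 11/4, 17/3)
obs 8: x=3 → posterior Dirichlet(12, 17/4, 11/4, 20/3)
obs 9: x=2 → posterior Dirichlet(12, 17/4, 15/4, 20/3)
obs 10: x=2 → posterior Dirichlet(12, 17/4, 19/4, 20/3)
obs 11: x=2 → posterior Dirichlet(12, 17/4, 23/4, 20/3)
obs 12: x=3 → posterior Dirichlet(12, 17/4, 23/4, 23/3)
obs 13: x=1 → posterior Dirichlet(12, 21/4, 23/4, 23/3)
obs 14: x=3 → posterior Dirichlet(12, 21/4, 23/4, 26/3)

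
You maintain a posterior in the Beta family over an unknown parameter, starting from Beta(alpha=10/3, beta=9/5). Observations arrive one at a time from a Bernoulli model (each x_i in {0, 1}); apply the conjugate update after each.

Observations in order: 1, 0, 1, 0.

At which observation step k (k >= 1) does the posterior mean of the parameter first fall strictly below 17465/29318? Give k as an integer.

obs 1: x=1 → posterior Beta(13/3, 9/5)
obs 2: x=0 → posterior Beta(13/3, 14/5)
obs 3: x=1 → posterior Beta(16/3, 14/5)
obs 4: x=0 → posterior Beta(16/3, 19/5)

k = 4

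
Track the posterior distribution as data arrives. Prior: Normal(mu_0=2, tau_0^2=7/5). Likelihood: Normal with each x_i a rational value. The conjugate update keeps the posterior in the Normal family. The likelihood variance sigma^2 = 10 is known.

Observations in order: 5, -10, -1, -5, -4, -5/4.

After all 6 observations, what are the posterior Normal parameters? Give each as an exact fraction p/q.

mu_0=-55/368, tau_0^2=35/46

obs 1: x=5 → posterior Normal(45/19, 70/57)
obs 2: x=-10 → posterior Normal(65/64, 35/32)
obs 3: x=-1 → posterior Normal(58/71, 70/71)
obs 4: x=-5 → posterior Normal(23/78, 35/39)
obs 5: x=-4 → posterior Normal(-1/17, 14/17)
obs 6: x=-5/4 → posterior Normal(-55/368, 35/46)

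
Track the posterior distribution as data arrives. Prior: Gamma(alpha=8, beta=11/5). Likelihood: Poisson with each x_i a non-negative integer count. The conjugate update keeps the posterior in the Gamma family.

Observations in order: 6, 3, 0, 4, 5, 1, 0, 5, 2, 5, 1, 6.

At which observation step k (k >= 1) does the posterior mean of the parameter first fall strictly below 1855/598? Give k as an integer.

k = 7

obs 1: x=6 → posterior Gamma(14, 16/5)
obs 2: x=3 → posterior Gamma(17, 21/5)
obs 3: x=0 → posterior Gamma(17, 26/5)
obs 4: x=4 → posterior Gamma(21, 31/5)
obs 5: x=5 → posterior Gamma(26, 36/5)
obs 6: x=1 → posterior Gamma(27, 41/5)
obs 7: x=0 → posterior Gamma(27, 46/5)
obs 8: x=5 → posterior Gamma(32, 51/5)
obs 9: x=2 → posterior Gamma(34, 56/5)
obs 10: x=5 → posterior Gamma(39, 61/5)
obs 11: x=1 → posterior Gamma(40, 66/5)
obs 12: x=6 → posterior Gamma(46, 71/5)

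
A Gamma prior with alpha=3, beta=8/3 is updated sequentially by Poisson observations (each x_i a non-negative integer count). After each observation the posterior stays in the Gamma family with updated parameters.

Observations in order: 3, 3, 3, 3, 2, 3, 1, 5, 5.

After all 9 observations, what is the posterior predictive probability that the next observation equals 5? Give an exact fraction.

7244642992992223895860519869122053496539592742919921875/93136409451176764375037158315107667859720166969391972352

obs 1: x=3 → posterior Gamma(6, 11/3)
obs 2: x=3 → posterior Gamma(9, 14/3)
obs 3: x=3 → posterior Gamma(12, 17/3)
obs 4: x=3 → posterior Gamma(15, 20/3)
obs 5: x=2 → posterior Gamma(17, 23/3)
obs 6: x=3 → posterior Gamma(20, 26/3)
obs 7: x=1 → posterior Gamma(21, 29/3)
obs 8: x=5 → posterior Gamma(26, 32/3)
obs 9: x=5 → posterior Gamma(31, 35/3)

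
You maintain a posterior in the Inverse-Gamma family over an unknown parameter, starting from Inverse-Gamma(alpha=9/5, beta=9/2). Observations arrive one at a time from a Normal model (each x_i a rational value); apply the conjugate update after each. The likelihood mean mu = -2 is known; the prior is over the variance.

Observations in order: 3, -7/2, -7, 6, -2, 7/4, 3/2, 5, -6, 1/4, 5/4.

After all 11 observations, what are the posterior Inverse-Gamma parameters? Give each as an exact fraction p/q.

obs 1: x=3 → posterior Inverse-Gamma(23/10, 17)
obs 2: x=-7/2 → posterior Inverse-Gamma(14/5, 145/8)
obs 3: x=-7 → posterior Inverse-Gamma(33/10, 245/8)
obs 4: x=6 → posterior Inverse-Gamma(19/5, 501/8)
obs 5: x=-2 → posterior Inverse-Gamma(43/10, 501/8)
obs 6: x=7/4 → posterior Inverse-Gamma(24/5, 2229/32)
obs 7: x=3/2 → posterior Inverse-Gamma(53/10, 2425/32)
obs 8: x=5 → posterior Inverse-Gamma(29/5, 3209/32)
obs 9: x=-6 → posterior Inverse-Gamma(63/10, 3465/32)
obs 10: x=1/4 → posterior Inverse-Gamma(34/5, 1773/16)
obs 11: x=5/4 → posterior Inverse-Gamma(73/10, 3715/32)

alpha=73/10, beta=3715/32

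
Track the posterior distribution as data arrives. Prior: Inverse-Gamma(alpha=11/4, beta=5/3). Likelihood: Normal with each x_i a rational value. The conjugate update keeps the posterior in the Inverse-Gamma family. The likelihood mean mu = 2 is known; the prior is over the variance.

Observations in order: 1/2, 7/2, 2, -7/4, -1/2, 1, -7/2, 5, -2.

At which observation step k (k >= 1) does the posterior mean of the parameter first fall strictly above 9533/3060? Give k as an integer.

obs 1: x=1/2 → posterior Inverse-Gamma(13/4, 67/24)
obs 2: x=7/2 → posterior Inverse-Gamma(15/4, 47/12)
obs 3: x=2 → posterior Inverse-Gamma(17/4, 47/12)
obs 4: x=-7/4 → posterior Inverse-Gamma(19/4, 1051/96)
obs 5: x=-1/2 → posterior Inverse-Gamma(21/4, 1351/96)
obs 6: x=1 → posterior Inverse-Gamma(23/4, 1399/96)
obs 7: x=-7/2 → posterior Inverse-Gamma(25/4, 2851/96)
obs 8: x=5 → posterior Inverse-Gamma(27/4, 3283/96)
obs 9: x=-2 → posterior Inverse-Gamma(29/4, 4051/96)

k = 5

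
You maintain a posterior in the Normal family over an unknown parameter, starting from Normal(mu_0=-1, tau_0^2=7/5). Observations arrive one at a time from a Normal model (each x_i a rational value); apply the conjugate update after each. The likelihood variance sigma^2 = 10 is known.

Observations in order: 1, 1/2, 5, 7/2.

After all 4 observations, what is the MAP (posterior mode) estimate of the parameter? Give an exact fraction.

obs 1: x=1 → posterior Normal(-43/57, 70/57)
obs 2: x=1/2 → posterior Normal(-79/128, 35/32)
obs 3: x=5 → posterior Normal(-9/142, 70/71)
obs 4: x=7/2 → posterior Normal(10/39, 35/39)

10/39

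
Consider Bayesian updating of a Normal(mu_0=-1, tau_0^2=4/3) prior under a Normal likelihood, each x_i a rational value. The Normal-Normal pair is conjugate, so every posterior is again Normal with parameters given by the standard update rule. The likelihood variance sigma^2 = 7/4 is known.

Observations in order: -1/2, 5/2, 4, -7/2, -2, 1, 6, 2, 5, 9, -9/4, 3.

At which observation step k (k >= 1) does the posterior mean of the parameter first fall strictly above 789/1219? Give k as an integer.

k = 3

obs 1: x=-1/2 → posterior Normal(-29/37, 28/37)
obs 2: x=5/2 → posterior Normal(11/53, 28/53)
obs 3: x=4 → posterior Normal(25/23, 28/69)
obs 4: x=-7/2 → posterior Normal(19/85, 28/85)
obs 5: x=-2 → posterior Normal(-13/101, 28/101)
obs 6: x=1 → posterior Normal(1/39, 28/117)
obs 7: x=6 → posterior Normal(99/133, 4/19)
obs 8: x=2 → posterior Normal(131/149, 28/149)
obs 9: x=5 → posterior Normal(211/165, 28/165)
obs 10: x=9 → posterior Normal(355/181, 28/181)
obs 11: x=-9/4 → posterior Normal(319/197, 28/197)
obs 12: x=3 → posterior Normal(367/213, 28/213)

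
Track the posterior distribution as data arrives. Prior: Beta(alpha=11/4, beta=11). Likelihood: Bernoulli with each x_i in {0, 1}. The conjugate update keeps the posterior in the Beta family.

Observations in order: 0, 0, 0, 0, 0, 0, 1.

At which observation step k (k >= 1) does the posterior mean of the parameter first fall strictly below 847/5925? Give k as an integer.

obs 1: x=0 → posterior Beta(11/4, 12)
obs 2: x=0 → posterior Beta(11/4, 13)
obs 3: x=0 → posterior Beta(11/4, 14)
obs 4: x=0 → posterior Beta(11/4, 15)
obs 5: x=0 → posterior Beta(11/4, 16)
obs 6: x=0 → posterior Beta(11/4, 17)
obs 7: x=1 → posterior Beta(15/4, 17)

k = 6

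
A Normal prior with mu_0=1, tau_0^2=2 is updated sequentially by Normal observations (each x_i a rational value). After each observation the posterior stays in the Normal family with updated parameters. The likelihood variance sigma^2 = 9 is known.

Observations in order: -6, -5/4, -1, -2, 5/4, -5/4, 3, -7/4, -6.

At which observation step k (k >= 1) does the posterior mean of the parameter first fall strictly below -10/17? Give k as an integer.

obs 1: x=-6 → posterior Normal(-3/11, 18/11)
obs 2: x=-5/4 → posterior Normal(-11/26, 18/13)
obs 3: x=-1 → posterior Normal(-1/2, 6/5)
obs 4: x=-2 → posterior Normal(-23/34, 18/17)
obs 5: x=5/4 → posterior Normal(-9/19, 18/19)
obs 6: x=-5/4 → posterior Normal(-23/42, 6/7)
obs 7: x=3 → posterior Normal(-11/46, 18/23)
obs 8: x=-7/4 → posterior Normal(-9/25, 18/25)
obs 9: x=-6 → posterior Normal(-7/9, 2/3)

k = 4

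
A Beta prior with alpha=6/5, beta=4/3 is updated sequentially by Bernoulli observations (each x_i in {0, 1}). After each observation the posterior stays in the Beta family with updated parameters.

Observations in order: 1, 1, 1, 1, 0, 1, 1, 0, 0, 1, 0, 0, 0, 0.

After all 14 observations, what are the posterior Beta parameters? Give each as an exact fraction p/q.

alpha=41/5, beta=25/3

obs 1: x=1 → posterior Beta(11/5, 4/3)
obs 2: x=1 → posterior Beta(16/5, 4/3)
obs 3: x=1 → posterior Beta(21/5, 4/3)
obs 4: x=1 → posterior Beta(26/5, 4/3)
obs 5: x=0 → posterior Beta(26/5, 7/3)
obs 6: x=1 → posterior Beta(31/5, 7/3)
obs 7: x=1 → posterior Beta(36/5, 7/3)
obs 8: x=0 → posterior Beta(36/5, 10/3)
obs 9: x=0 → posterior Beta(36/5, 13/3)
obs 10: x=1 → posterior Beta(41/5, 13/3)
obs 11: x=0 → posterior Beta(41/5, 16/3)
obs 12: x=0 → posterior Beta(41/5, 19/3)
obs 13: x=0 → posterior Beta(41/5, 22/3)
obs 14: x=0 → posterior Beta(41/5, 25/3)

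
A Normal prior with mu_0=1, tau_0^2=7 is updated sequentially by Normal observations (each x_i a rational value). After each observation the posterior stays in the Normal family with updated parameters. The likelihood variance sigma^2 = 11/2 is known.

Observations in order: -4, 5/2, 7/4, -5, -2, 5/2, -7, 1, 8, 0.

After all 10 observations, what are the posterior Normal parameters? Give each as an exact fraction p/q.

obs 1: x=-4 → posterior Normal(-9/5, 77/25)
obs 2: x=5/2 → posterior Normal(-10/39, 77/39)
obs 3: x=7/4 → posterior Normal(29/106, 77/53)
obs 4: x=-5 → posterior Normal(-111/134, 77/67)
obs 5: x=-2 → posterior Normal(-167/162, 77/81)
obs 6: x=5/2 → posterior Normal(-97/190, 77/95)
obs 7: x=-7 → posterior Normal(-293/218, 77/109)
obs 8: x=1 → posterior Normal(-265/246, 77/123)
obs 9: x=8 → posterior Normal(-41/274, 77/137)
obs 10: x=0 → posterior Normal(-41/302, 77/151)

mu_0=-41/302, tau_0^2=77/151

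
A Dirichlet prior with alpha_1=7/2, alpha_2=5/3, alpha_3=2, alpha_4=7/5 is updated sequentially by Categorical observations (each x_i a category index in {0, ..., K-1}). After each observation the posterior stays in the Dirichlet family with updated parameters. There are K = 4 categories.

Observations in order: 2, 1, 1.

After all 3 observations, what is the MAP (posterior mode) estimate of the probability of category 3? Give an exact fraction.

obs 1: x=2 → posterior Dirichlet(7/2, 5/3, 3, 7/5)
obs 2: x=1 → posterior Dirichlet(7/2, 8/3, 3, 7/5)
obs 3: x=1 → posterior Dirichlet(7/2, 11/3, 3, 7/5)

12/227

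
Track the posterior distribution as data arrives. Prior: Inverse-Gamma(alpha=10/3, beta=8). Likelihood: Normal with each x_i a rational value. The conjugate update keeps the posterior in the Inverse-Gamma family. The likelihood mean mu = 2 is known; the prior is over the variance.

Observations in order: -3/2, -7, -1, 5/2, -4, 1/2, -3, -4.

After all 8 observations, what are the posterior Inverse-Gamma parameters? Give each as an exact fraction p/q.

obs 1: x=-3/2 → posterior Inverse-Gamma(23/6, 113/8)
obs 2: x=-7 → posterior Inverse-Gamma(13/3, 437/8)
obs 3: x=-1 → posterior Inverse-Gamma(29/6, 473/8)
obs 4: x=5/2 → posterior Inverse-Gamma(16/3, 237/4)
obs 5: x=-4 → posterior Inverse-Gamma(35/6, 309/4)
obs 6: x=1/2 → posterior Inverse-Gamma(19/3, 627/8)
obs 7: x=-3 → posterior Inverse-Gamma(41/6, 727/8)
obs 8: x=-4 → posterior Inverse-Gamma(22/3, 871/8)

alpha=22/3, beta=871/8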